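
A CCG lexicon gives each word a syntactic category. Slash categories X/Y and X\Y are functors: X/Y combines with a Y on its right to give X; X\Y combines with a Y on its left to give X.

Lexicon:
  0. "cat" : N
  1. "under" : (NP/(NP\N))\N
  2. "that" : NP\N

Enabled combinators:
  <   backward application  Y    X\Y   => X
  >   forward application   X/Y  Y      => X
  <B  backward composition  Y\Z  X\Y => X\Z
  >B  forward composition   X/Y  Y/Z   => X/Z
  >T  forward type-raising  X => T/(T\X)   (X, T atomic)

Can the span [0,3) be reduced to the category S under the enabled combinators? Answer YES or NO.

NO

N (NP/(NP\N))\N NP\N
CKY chart[0,3] = {N/(N\NP), NP, NP/(NP\NP), PP/(PP\NP), S/(S\NP)}; S ∉ chart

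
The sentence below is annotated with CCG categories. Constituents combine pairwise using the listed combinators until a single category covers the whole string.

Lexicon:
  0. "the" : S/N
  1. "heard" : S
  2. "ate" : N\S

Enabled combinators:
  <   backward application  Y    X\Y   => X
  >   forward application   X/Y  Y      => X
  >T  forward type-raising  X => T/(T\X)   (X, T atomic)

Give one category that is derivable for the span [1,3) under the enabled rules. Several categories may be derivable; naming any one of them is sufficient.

[0,3] S   >
  [0,1] "the" : S/N
  [1,3] N   <
    [1,2] "heard" : S
    [2,3] "ate" : N\S

N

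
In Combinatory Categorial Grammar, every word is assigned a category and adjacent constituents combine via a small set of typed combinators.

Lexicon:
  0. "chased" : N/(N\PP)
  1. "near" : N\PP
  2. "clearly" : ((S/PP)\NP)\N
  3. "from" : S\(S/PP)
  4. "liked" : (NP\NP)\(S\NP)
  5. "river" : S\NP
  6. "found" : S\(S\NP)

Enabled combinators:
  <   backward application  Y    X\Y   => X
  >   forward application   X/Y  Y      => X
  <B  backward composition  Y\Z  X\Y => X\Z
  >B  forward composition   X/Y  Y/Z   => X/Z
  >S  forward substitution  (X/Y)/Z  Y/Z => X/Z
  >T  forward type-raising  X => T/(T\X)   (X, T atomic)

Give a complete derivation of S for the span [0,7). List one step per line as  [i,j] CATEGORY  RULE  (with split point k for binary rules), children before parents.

[0,1] N/(N\PP)  lex  "chased"
[1,2] N\PP  lex  "near"
[0,2] N  >  k=1
[2,3] ((S/PP)\NP)\N  lex  "clearly"
[0,3] (S/PP)\NP  <  k=2
[3,4] S\(S/PP)  lex  "from"
[0,4] S\NP  <B  k=3
[4,5] (NP\NP)\(S\NP)  lex  "liked"
[0,5] NP\NP  <  k=4
[5,6] S\NP  lex  "river"
[0,6] S\NP  <B  k=5
[6,7] S\(S\NP)  lex  "found"
[0,7] S  <  k=6

[0,7] S   <
  [0,6] S\NP   <B
    [0,5] NP\NP   <
      [0,4] S\NP   <B
        [0,3] (S/PP)\NP   <
          [0,2] N   >
            [0,1] "chased" : N/(N\PP)
            [1,2] "near" : N\PP
          [2,3] "clearly" : ((S/PP)\NP)\N
        [3,4] "from" : S\(S/PP)
      [4,5] "liked" : (NP\NP)\(S\NP)
    [5,6] "river" : S\NP
  [6,7] "found" : S\(S\NP)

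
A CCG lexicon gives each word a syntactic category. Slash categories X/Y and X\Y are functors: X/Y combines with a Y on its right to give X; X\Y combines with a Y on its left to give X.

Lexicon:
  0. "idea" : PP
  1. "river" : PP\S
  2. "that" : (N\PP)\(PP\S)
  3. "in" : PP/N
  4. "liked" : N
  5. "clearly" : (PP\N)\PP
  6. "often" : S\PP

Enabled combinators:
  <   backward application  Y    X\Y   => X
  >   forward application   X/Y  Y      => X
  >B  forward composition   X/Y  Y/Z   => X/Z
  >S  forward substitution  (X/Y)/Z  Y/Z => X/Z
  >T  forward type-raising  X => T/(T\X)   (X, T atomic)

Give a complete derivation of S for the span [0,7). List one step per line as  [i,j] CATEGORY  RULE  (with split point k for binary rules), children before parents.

[0,7] S   <
  [0,6] PP   <
    [0,3] N   >
      [0,1] N/(N\PP)   >T
        [0,1] "idea" : PP
      [1,3] N\PP   <
        [1,2] "river" : PP\S
        [2,3] "that" : (N\PP)\(PP\S)
    [3,6] PP\N   <
      [3,5] PP   >
        [3,4] "in" : PP/N
        [4,5] "liked" : N
      [5,6] "clearly" : (PP\N)\PP
  [6,7] "often" : S\PP

[0,1] PP  lex  "idea"
[0,1] N/(N\PP)  >T
[1,2] PP\S  lex  "river"
[2,3] (N\PP)\(PP\S)  lex  "that"
[1,3] N\PP  <  k=2
[0,3] N  >  k=1
[3,4] PP/N  lex  "in"
[4,5] N  lex  "liked"
[3,5] PP  >  k=4
[5,6] (PP\N)\PP  lex  "clearly"
[3,6] PP\N  <  k=5
[0,6] PP  <  k=3
[6,7] S\PP  lex  "often"
[0,7] S  <  k=6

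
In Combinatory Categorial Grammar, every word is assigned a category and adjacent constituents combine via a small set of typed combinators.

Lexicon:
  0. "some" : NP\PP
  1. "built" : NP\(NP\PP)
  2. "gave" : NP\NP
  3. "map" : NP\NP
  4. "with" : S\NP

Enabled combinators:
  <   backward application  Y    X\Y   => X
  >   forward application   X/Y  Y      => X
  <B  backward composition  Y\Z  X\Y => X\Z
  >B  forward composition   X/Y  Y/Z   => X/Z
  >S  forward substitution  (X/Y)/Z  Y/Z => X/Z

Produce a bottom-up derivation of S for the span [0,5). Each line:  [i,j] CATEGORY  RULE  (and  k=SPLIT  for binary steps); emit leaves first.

[0,1] NP\PP  lex  "some"
[1,2] NP\(NP\PP)  lex  "built"
[0,2] NP  <  k=1
[2,3] NP\NP  lex  "gave"
[3,4] NP\NP  lex  "map"
[2,4] NP\NP  <B  k=3
[4,5] S\NP  lex  "with"
[2,5] S\NP  <B  k=4
[0,5] S  <  k=2

[0,5] S   <
  [0,2] NP   <
    [0,1] "some" : NP\PP
    [1,2] "built" : NP\(NP\PP)
  [2,5] S\NP   <B
    [2,4] NP\NP   <B
      [2,3] "gave" : NP\NP
      [3,4] "map" : NP\NP
    [4,5] "with" : S\NP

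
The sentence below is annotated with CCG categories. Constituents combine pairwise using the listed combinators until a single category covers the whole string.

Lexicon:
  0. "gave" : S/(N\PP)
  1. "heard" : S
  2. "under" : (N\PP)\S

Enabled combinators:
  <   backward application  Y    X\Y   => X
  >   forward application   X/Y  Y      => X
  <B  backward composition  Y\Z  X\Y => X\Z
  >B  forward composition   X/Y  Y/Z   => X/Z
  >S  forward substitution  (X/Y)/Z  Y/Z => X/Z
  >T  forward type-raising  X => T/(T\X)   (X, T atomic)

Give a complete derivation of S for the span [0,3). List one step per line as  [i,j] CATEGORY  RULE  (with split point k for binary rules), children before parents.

[0,3] S   >
  [0,1] "gave" : S/(N\PP)
  [1,3] N\PP   <
    [1,2] "heard" : S
    [2,3] "under" : (N\PP)\S

[0,1] S/(N\PP)  lex  "gave"
[1,2] S  lex  "heard"
[2,3] (N\PP)\S  lex  "under"
[1,3] N\PP  <  k=2
[0,3] S  >  k=1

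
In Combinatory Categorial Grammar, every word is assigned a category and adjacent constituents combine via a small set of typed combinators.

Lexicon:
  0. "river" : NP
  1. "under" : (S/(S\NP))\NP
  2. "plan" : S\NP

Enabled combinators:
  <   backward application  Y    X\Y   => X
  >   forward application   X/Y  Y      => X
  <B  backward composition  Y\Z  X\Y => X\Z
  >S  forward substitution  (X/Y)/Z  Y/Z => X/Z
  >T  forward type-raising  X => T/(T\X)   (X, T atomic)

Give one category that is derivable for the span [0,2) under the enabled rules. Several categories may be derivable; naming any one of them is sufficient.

S/(S\NP)

[0,3] S   >
  [0,2] S/(S\NP)   <
    [0,1] "river" : NP
    [1,2] "under" : (S/(S\NP))\NP
  [2,3] "plan" : S\NP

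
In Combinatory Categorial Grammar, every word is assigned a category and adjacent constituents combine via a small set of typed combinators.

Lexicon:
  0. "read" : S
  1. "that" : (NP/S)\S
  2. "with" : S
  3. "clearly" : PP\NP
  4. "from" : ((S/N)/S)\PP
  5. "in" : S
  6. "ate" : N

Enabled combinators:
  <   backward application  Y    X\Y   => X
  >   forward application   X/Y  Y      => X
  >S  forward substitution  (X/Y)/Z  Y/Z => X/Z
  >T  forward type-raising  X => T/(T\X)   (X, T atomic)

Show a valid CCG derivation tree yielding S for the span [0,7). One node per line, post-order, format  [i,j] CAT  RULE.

[0,1] S  lex  "read"
[1,2] (NP/S)\S  lex  "that"
[0,2] NP/S  <  k=1
[2,3] S  lex  "with"
[0,3] NP  >  k=2
[3,4] PP\NP  lex  "clearly"
[0,4] PP  <  k=3
[4,5] ((S/N)/S)\PP  lex  "from"
[0,5] (S/N)/S  <  k=4
[5,6] S  lex  "in"
[0,6] S/N  >  k=5
[6,7] N  lex  "ate"
[0,7] S  >  k=6

[0,7] S   >
  [0,6] S/N   >
    [0,5] (S/N)/S   <
      [0,4] PP   <
        [0,3] NP   >
          [0,2] NP/S   <
            [0,1] "read" : S
            [1,2] "that" : (NP/S)\S
          [2,3] "with" : S
        [3,4] "clearly" : PP\NP
      [4,5] "from" : ((S/N)/S)\PP
    [5,6] "in" : S
  [6,7] "ate" : N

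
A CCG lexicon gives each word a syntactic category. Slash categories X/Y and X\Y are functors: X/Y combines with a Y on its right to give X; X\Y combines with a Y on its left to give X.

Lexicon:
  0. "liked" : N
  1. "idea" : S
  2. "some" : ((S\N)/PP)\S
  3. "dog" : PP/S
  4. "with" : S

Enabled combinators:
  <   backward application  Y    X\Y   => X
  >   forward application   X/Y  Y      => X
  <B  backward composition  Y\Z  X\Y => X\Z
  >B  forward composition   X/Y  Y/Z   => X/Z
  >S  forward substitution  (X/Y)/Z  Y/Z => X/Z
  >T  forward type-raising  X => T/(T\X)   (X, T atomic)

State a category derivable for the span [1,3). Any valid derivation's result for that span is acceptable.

(S\N)/PP

[0,5] S   >
  [0,1] S/(S\N)   >T
    [0,1] "liked" : N
  [1,5] S\N   >
    [1,3] (S\N)/PP   <
      [1,2] "idea" : S
      [2,3] "some" : ((S\N)/PP)\S
    [3,5] PP   >
      [3,4] "dog" : PP/S
      [4,5] "with" : S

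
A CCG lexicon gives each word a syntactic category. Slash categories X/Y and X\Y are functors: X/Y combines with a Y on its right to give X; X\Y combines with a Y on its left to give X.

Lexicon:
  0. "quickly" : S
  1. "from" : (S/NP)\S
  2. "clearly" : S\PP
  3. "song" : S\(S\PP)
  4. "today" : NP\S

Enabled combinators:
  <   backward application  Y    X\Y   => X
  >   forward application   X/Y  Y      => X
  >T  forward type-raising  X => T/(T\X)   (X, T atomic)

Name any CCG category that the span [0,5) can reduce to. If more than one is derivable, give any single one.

S

[0,5] S   >
  [0,2] S/NP   <
    [0,1] "quickly" : S
    [1,2] "from" : (S/NP)\S
  [2,5] NP   <
    [2,4] S   <
      [2,3] "clearly" : S\PP
      [3,4] "song" : S\(S\PP)
    [4,5] "today" : NP\S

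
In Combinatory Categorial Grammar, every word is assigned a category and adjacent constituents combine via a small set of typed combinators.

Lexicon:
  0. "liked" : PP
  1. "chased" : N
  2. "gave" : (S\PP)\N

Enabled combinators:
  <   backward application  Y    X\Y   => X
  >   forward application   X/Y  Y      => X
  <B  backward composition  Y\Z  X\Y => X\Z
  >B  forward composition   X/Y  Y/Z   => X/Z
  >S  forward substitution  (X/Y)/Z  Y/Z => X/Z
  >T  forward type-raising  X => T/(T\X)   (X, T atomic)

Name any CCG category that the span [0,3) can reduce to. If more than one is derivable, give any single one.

[0,3] S   >
  [0,1] S/(S\PP)   >T
    [0,1] "liked" : PP
  [1,3] S\PP   <
    [1,2] "chased" : N
    [2,3] "gave" : (S\PP)\N

S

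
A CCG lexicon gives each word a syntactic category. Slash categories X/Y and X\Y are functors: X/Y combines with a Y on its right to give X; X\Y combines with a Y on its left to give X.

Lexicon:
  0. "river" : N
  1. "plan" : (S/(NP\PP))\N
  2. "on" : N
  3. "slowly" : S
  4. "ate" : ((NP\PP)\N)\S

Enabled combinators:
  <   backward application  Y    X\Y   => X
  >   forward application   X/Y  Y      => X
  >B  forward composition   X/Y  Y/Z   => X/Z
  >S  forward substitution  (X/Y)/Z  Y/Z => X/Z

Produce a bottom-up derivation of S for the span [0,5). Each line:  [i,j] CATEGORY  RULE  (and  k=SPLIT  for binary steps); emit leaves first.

[0,5] S   >
  [0,2] S/(NP\PP)   <
    [0,1] "river" : N
    [1,2] "plan" : (S/(NP\PP))\N
  [2,5] NP\PP   <
    [2,3] "on" : N
    [3,5] (NP\PP)\N   <
      [3,4] "slowly" : S
      [4,5] "ate" : ((NP\PP)\N)\S

[0,1] N  lex  "river"
[1,2] (S/(NP\PP))\N  lex  "plan"
[0,2] S/(NP\PP)  <  k=1
[2,3] N  lex  "on"
[3,4] S  lex  "slowly"
[4,5] ((NP\PP)\N)\S  lex  "ate"
[3,5] (NP\PP)\N  <  k=4
[2,5] NP\PP  <  k=3
[0,5] S  >  k=2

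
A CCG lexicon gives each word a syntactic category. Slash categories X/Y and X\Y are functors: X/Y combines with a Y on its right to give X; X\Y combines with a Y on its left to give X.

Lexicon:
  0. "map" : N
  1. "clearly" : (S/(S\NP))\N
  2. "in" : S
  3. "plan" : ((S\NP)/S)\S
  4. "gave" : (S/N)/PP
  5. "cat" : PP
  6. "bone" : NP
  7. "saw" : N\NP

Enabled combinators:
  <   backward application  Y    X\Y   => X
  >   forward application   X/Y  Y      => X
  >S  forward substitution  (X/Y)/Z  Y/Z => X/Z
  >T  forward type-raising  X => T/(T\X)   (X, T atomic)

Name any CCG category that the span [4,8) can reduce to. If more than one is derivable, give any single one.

[0,8] S   >
  [0,2] S/(S\NP)   <
    [0,1] "map" : N
    [1,2] "clearly" : (S/(S\NP))\N
  [2,8] S\NP   >
    [2,4] (S\NP)/S   <
      [2,3] "in" : S
      [3,4] "plan" : ((S\NP)/S)\S
    [4,8] S   >
      [4,6] S/N   >
        [4,5] "gave" : (S/N)/PP
        [5,6] "cat" : PP
      [6,8] N   <
        [6,7] "bone" : NP
        [7,8] "saw" : N\NP

S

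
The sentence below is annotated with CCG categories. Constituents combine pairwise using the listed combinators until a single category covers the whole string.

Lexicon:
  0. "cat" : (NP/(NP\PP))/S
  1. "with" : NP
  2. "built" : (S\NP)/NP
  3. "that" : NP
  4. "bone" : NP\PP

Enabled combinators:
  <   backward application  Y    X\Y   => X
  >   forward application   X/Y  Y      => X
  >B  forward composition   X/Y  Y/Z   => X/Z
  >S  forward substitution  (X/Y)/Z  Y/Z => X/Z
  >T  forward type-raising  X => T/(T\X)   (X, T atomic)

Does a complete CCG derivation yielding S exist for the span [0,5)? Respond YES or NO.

NO

(NP/(NP\PP))/S NP (S\NP)/NP NP NP\PP
CKY chart[0,5] = {N/(N\NP), NP, NP/(NP\NP), PP/(PP\NP), S/(S\NP)}; S ∉ chart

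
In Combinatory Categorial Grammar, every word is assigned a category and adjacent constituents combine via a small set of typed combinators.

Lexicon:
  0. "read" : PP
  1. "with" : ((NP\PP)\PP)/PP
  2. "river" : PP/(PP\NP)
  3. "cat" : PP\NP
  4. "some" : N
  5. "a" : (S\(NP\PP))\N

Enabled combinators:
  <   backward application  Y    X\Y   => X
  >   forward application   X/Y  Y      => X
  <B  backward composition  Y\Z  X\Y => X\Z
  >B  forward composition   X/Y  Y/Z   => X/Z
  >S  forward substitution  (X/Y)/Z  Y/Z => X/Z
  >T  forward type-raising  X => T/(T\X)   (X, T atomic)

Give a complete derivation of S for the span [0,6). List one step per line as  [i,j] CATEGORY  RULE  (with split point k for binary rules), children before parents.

[0,6] S   <
  [0,4] NP\PP   <
    [0,1] "read" : PP
    [1,4] (NP\PP)\PP   >
      [1,2] "with" : ((NP\PP)\PP)/PP
      [2,4] PP   >
        [2,3] "river" : PP/(PP\NP)
        [3,4] "cat" : PP\NP
  [4,6] S\(NP\PP)   <
    [4,5] "some" : N
    [5,6] "a" : (S\(NP\PP))\N

[0,1] PP  lex  "read"
[1,2] ((NP\PP)\PP)/PP  lex  "with"
[2,3] PP/(PP\NP)  lex  "river"
[3,4] PP\NP  lex  "cat"
[2,4] PP  >  k=3
[1,4] (NP\PP)\PP  >  k=2
[0,4] NP\PP  <  k=1
[4,5] N  lex  "some"
[5,6] (S\(NP\PP))\N  lex  "a"
[4,6] S\(NP\PP)  <  k=5
[0,6] S  <  k=4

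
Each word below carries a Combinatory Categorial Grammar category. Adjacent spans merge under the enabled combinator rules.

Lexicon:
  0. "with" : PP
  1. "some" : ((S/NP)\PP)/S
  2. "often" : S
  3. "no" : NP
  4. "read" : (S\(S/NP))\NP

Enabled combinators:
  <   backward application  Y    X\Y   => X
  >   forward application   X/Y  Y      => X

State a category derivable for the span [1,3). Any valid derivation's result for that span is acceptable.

[0,5] S   <
  [0,3] S/NP   <
    [0,1] "with" : PP
    [1,3] (S/NP)\PP   >
      [1,2] "some" : ((S/NP)\PP)/S
      [2,3] "often" : S
  [3,5] S\(S/NP)   <
    [3,4] "no" : NP
    [4,5] "read" : (S\(S/NP))\NP

(S/NP)\PP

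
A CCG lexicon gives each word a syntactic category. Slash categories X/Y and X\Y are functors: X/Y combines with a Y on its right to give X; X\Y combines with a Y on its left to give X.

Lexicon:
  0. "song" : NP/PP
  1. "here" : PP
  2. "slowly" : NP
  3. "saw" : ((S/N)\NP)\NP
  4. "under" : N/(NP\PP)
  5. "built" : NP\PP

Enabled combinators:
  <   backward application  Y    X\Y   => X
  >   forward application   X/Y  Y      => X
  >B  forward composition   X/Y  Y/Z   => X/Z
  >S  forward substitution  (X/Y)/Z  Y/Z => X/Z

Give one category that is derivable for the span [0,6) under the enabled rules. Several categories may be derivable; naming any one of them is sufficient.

[0,6] S   >
  [0,4] S/N   <
    [0,2] NP   >
      [0,1] "song" : NP/PP
      [1,2] "here" : PP
    [2,4] (S/N)\NP   <
      [2,3] "slowly" : NP
      [3,4] "saw" : ((S/N)\NP)\NP
  [4,6] N   >
    [4,5] "under" : N/(NP\PP)
    [5,6] "built" : NP\PP

S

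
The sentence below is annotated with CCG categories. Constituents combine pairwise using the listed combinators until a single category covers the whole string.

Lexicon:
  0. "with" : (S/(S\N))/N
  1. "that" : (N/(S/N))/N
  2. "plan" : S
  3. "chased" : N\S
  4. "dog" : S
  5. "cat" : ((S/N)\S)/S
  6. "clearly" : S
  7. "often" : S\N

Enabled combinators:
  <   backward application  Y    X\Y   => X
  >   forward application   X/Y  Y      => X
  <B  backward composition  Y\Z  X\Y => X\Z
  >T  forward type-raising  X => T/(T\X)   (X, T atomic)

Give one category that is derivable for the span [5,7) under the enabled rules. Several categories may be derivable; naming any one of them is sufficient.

(S/N)\S

[0,8] S   >
  [0,7] S/(S\N)   >
    [0,1] "with" : (S/(S\N))/N
    [1,7] N   >
      [1,4] N/(S/N)   >
        [1,2] "that" : (N/(S/N))/N
        [2,4] N   <
          [2,3] "plan" : S
          [3,4] "chased" : N\S
      [4,7] S/N   <
        [4,5] "dog" : S
        [5,7] (S/N)\S   >
          [5,6] "cat" : ((S/N)\S)/S
          [6,7] "clearly" : S
  [7,8] "often" : S\N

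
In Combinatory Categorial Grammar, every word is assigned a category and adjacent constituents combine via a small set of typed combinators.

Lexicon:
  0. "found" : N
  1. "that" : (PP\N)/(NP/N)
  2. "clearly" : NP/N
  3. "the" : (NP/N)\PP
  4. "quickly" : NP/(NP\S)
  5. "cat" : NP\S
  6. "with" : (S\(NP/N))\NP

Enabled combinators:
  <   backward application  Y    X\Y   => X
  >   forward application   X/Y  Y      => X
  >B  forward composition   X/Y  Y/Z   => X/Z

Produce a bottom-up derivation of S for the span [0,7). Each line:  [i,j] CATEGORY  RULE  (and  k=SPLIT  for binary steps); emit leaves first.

[0,1] N  lex  "found"
[1,2] (PP\N)/(NP/N)  lex  "that"
[2,3] NP/N  lex  "clearly"
[1,3] PP\N  >  k=2
[0,3] PP  <  k=1
[3,4] (NP/N)\PP  lex  "the"
[0,4] NP/N  <  k=3
[4,5] NP/(NP\S)  lex  "quickly"
[5,6] NP\S  lex  "cat"
[4,6] NP  >  k=5
[6,7] (S\(NP/N))\NP  lex  "with"
[4,7] S\(NP/N)  <  k=6
[0,7] S  <  k=4

[0,7] S   <
  [0,4] NP/N   <
    [0,3] PP   <
      [0,1] "found" : N
      [1,3] PP\N   >
        [1,2] "that" : (PP\N)/(NP/N)
        [2,3] "clearly" : NP/N
    [3,4] "the" : (NP/N)\PP
  [4,7] S\(NP/N)   <
    [4,6] NP   >
      [4,5] "quickly" : NP/(NP\S)
      [5,6] "cat" : NP\S
    [6,7] "with" : (S\(NP/N))\NP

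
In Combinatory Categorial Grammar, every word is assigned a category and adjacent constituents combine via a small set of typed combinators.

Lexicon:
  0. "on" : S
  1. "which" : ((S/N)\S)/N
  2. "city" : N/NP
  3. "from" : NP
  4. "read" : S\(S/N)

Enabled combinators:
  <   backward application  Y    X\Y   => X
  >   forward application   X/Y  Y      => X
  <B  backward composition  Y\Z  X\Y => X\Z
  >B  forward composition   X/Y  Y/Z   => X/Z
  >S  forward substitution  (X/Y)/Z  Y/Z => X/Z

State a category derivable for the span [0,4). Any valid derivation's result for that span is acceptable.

S/N

[0,5] S   <
  [0,4] S/N   <
    [0,1] "on" : S
    [1,4] (S/N)\S   >
      [1,2] "which" : ((S/N)\S)/N
      [2,4] N   >
        [2,3] "city" : N/NP
        [3,4] "from" : NP
  [4,5] "read" : S\(S/N)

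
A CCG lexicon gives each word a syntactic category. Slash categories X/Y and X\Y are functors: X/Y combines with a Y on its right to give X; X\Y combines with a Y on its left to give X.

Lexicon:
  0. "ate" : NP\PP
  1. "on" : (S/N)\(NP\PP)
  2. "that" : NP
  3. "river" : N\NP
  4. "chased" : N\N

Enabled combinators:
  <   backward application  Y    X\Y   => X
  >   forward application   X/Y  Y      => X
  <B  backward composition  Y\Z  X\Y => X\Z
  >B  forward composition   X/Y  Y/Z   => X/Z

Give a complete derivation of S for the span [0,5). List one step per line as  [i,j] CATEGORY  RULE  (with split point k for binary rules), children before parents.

[0,5] S   >
  [0,2] S/N   <
    [0,1] "ate" : NP\PP
    [1,2] "on" : (S/N)\(NP\PP)
  [2,5] N   <
    [2,3] "that" : NP
    [3,5] N\NP   <B
      [3,4] "river" : N\NP
      [4,5] "chased" : N\N

[0,1] NP\PP  lex  "ate"
[1,2] (S/N)\(NP\PP)  lex  "on"
[0,2] S/N  <  k=1
[2,3] NP  lex  "that"
[3,4] N\NP  lex  "river"
[4,5] N\N  lex  "chased"
[3,5] N\NP  <B  k=4
[2,5] N  <  k=3
[0,5] S  >  k=2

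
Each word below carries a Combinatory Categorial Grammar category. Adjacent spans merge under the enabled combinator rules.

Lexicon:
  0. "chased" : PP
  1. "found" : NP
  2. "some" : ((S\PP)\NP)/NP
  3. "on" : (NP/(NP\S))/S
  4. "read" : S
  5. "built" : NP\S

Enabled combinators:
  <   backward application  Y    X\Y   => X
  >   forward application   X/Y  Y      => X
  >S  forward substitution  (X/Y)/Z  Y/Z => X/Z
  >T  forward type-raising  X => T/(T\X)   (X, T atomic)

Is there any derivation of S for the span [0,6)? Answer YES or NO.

YES

[0,6] S   <
  [0,1] "chased" : PP
  [1,6] S\PP   <
    [1,2] "found" : NP
    [2,6] (S\PP)\NP   >
      [2,3] "some" : ((S\PP)\NP)/NP
      [3,6] NP   >
        [3,5] NP/(NP\S)   >
          [3,4] "on" : (NP/(NP\S))/S
          [4,5] "read" : S
        [5,6] "built" : NP\S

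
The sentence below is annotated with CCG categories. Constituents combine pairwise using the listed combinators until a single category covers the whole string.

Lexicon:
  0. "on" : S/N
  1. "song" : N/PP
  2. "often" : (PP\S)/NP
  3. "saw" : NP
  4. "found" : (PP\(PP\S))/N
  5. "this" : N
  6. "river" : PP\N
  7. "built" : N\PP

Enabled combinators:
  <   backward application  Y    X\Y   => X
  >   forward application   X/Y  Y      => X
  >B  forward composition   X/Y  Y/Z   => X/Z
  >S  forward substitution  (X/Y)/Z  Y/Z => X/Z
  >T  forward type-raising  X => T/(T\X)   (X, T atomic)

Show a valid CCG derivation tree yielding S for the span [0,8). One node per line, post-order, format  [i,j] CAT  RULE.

[0,8] S   >
  [0,2] S/PP   >B
    [0,1] "on" : S/N
    [1,2] "song" : N/PP
  [2,8] PP   <
    [2,4] PP\S   >
      [2,3] "often" : (PP\S)/NP
      [3,4] "saw" : NP
    [4,8] PP\(PP\S)   >
      [4,5] "found" : (PP\(PP\S))/N
      [5,8] N   <
        [5,7] PP   <
          [5,6] "this" : N
          [6,7] "river" : PP\N
        [7,8] "built" : N\PP

[0,1] S/N  lex  "on"
[1,2] N/PP  lex  "song"
[0,2] S/PP  >B  k=1
[2,3] (PP\S)/NP  lex  "often"
[3,4] NP  lex  "saw"
[2,4] PP\S  >  k=3
[4,5] (PP\(PP\S))/N  lex  "found"
[5,6] N  lex  "this"
[6,7] PP\N  lex  "river"
[5,7] PP  <  k=6
[7,8] N\PP  lex  "built"
[5,8] N  <  k=7
[4,8] PP\(PP\S)  >  k=5
[2,8] PP  <  k=4
[0,8] S  >  k=2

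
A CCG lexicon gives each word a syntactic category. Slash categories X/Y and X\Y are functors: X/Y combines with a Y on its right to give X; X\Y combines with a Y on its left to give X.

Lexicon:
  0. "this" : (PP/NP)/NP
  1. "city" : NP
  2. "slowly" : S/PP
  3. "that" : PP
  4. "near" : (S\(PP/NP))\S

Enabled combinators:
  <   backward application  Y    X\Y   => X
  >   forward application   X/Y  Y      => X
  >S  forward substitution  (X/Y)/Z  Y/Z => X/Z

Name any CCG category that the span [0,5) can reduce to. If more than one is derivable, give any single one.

[0,5] S   <
  [0,2] PP/NP   >
    [0,1] "this" : (PP/NP)/NP
    [1,2] "city" : NP
  [2,5] S\(PP/NP)   <
    [2,4] S   >
      [2,3] "slowly" : S/PP
      [3,4] "that" : PP
    [4,5] "near" : (S\(PP/NP))\S

S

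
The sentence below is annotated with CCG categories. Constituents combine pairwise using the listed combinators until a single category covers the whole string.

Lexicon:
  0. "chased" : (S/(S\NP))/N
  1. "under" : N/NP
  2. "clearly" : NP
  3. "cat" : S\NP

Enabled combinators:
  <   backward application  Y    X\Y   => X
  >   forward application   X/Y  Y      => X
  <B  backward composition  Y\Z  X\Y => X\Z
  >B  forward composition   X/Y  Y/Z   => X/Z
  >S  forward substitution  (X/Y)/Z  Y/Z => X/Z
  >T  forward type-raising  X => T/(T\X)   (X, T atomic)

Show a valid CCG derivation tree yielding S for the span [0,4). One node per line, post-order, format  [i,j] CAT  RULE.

[0,1] (S/(S\NP))/N  lex  "chased"
[1,2] N/NP  lex  "under"
[2,3] NP  lex  "clearly"
[1,3] N  >  k=2
[0,3] S/(S\NP)  >  k=1
[3,4] S\NP  lex  "cat"
[0,4] S  >  k=3

[0,4] S   >
  [0,3] S/(S\NP)   >
    [0,1] "chased" : (S/(S\NP))/N
    [1,3] N   >
      [1,2] "under" : N/NP
      [2,3] "clearly" : NP
  [3,4] "cat" : S\NP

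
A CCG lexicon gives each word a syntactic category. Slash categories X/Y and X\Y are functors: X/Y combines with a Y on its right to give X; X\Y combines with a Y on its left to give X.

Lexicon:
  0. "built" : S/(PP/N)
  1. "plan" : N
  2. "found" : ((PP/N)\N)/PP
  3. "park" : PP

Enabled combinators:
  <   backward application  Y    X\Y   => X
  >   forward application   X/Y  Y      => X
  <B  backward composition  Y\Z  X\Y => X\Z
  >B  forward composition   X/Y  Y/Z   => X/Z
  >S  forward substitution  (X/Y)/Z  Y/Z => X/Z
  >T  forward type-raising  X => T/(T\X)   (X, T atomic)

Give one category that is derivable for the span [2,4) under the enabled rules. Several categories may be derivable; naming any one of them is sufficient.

[0,4] S   >
  [0,1] "built" : S/(PP/N)
  [1,4] PP/N   <
    [1,2] "plan" : N
    [2,4] (PP/N)\N   >
      [2,3] "found" : ((PP/N)\N)/PP
      [3,4] "park" : PP

(PP/N)\N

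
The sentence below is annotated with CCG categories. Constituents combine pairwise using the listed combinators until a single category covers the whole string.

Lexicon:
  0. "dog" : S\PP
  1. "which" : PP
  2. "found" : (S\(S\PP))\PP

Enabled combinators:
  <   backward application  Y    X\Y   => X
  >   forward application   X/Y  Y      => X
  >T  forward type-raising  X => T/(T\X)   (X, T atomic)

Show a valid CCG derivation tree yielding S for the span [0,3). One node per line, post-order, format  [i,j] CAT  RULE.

[0,3] S   <
  [0,1] "dog" : S\PP
  [1,3] S\(S\PP)   <
    [1,2] "which" : PP
    [2,3] "found" : (S\(S\PP))\PP

[0,1] S\PP  lex  "dog"
[1,2] PP  lex  "which"
[2,3] (S\(S\PP))\PP  lex  "found"
[1,3] S\(S\PP)  <  k=2
[0,3] S  <  k=1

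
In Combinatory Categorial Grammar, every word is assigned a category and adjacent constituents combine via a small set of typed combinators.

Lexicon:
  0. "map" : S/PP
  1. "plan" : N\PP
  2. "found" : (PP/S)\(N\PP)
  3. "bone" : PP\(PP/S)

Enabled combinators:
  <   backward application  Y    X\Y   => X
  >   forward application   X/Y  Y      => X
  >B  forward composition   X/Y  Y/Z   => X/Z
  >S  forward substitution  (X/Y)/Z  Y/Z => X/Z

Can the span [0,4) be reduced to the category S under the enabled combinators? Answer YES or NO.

YES

[0,4] S   >
  [0,1] "map" : S/PP
  [1,4] PP   <
    [1,3] PP/S   <
      [1,2] "plan" : N\PP
      [2,3] "found" : (PP/S)\(N\PP)
    [3,4] "bone" : PP\(PP/S)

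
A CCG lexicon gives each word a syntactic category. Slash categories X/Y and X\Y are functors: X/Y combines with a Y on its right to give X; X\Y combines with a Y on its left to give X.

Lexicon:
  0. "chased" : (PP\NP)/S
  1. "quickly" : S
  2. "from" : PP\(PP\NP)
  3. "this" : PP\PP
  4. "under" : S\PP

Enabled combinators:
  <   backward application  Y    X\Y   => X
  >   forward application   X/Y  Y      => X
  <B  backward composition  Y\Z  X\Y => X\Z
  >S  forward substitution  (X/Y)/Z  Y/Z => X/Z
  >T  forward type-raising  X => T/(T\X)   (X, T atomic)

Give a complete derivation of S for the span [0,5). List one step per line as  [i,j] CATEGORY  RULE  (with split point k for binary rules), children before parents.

[0,1] (PP\NP)/S  lex  "chased"
[1,2] S  lex  "quickly"
[0,2] PP\NP  >  k=1
[2,3] PP\(PP\NP)  lex  "from"
[0,3] PP  <  k=2
[3,4] PP\PP  lex  "this"
[4,5] S\PP  lex  "under"
[3,5] S\PP  <B  k=4
[0,5] S  <  k=3

[0,5] S   <
  [0,3] PP   <
    [0,2] PP\NP   >
      [0,1] "chased" : (PP\NP)/S
      [1,2] "quickly" : S
    [2,3] "from" : PP\(PP\NP)
  [3,5] S\PP   <B
    [3,4] "this" : PP\PP
    [4,5] "under" : S\PP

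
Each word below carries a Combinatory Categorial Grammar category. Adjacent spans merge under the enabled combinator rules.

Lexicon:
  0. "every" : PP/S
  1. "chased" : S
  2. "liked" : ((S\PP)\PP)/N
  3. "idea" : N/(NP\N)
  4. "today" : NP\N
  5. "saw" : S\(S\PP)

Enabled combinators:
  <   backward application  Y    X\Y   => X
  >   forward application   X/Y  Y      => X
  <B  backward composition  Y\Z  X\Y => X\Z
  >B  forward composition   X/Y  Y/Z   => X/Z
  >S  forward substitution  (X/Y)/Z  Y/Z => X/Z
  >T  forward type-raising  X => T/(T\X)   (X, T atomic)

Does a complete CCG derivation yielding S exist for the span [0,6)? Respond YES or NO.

YES

[0,6] S   <
  [0,5] S\PP   <
    [0,2] PP   >
      [0,1] "every" : PP/S
      [1,2] "chased" : S
    [2,5] (S\PP)\PP   >
      [2,3] "liked" : ((S\PP)\PP)/N
      [3,5] N   >
        [3,4] "idea" : N/(NP\N)
        [4,5] "today" : NP\N
  [5,6] "saw" : S\(S\PP)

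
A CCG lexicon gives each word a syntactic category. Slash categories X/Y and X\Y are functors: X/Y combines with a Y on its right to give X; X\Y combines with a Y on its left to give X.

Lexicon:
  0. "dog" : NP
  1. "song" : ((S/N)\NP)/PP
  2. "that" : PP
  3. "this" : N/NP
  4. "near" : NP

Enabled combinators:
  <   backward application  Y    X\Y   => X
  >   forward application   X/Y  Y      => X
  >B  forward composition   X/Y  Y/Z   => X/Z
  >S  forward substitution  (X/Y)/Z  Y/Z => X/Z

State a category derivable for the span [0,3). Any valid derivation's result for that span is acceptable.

[0,5] S   >
  [0,3] S/N   <
    [0,1] "dog" : NP
    [1,3] (S/N)\NP   >
      [1,2] "song" : ((S/N)\NP)/PP
      [2,3] "that" : PP
  [3,5] N   >
    [3,4] "this" : N/NP
    [4,5] "near" : NP

S/N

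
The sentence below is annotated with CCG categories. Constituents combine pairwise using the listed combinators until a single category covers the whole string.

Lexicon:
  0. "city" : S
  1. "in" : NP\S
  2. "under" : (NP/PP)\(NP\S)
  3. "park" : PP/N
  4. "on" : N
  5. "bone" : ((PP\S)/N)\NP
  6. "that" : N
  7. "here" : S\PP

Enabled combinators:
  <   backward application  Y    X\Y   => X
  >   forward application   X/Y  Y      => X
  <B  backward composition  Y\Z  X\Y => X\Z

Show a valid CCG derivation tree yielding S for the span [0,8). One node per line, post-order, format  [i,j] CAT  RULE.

[0,8] S   <
  [0,7] PP   <
    [0,1] "city" : S
    [1,7] PP\S   >
      [1,6] (PP\S)/N   <
        [1,5] NP   >
          [1,3] NP/PP   <
            [1,2] "in" : NP\S
            [2,3] "under" : (NP/PP)\(NP\S)
          [3,5] PP   >
            [3,4] "park" : PP/N
            [4,5] "on" : N
        [5,6] "bone" : ((PP\S)/N)\NP
      [6,7] "that" : N
  [7,8] "here" : S\PP

[0,1] S  lex  "city"
[1,2] NP\S  lex  "in"
[2,3] (NP/PP)\(NP\S)  lex  "under"
[1,3] NP/PP  <  k=2
[3,4] PP/N  lex  "park"
[4,5] N  lex  "on"
[3,5] PP  >  k=4
[1,5] NP  >  k=3
[5,6] ((PP\S)/N)\NP  lex  "bone"
[1,6] (PP\S)/N  <  k=5
[6,7] N  lex  "that"
[1,7] PP\S  >  k=6
[0,7] PP  <  k=1
[7,8] S\PP  lex  "here"
[0,8] S  <  k=7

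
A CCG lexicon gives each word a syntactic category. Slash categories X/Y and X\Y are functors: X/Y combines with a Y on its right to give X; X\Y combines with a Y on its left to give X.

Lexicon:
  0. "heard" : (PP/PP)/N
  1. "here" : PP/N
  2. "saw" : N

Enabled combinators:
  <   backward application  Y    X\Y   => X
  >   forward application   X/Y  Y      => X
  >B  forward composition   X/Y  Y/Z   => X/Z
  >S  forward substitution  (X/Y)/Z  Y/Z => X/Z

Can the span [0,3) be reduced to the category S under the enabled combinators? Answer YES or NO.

NO

(PP/PP)/N PP/N N
CKY chart[0,3] = {PP}; S ∉ chart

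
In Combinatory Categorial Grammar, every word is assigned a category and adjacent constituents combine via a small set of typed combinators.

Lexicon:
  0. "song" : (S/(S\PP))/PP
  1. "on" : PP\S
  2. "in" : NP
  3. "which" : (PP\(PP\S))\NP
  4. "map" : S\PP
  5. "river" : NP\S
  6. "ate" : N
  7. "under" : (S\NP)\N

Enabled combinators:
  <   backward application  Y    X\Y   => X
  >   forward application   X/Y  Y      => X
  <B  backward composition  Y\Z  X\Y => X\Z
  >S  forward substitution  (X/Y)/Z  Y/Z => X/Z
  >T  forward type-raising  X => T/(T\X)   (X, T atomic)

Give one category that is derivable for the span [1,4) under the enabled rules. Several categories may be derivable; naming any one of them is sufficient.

[0,8] S   >
  [0,4] S/(S\PP)   >
    [0,1] "song" : (S/(S\PP))/PP
    [1,4] PP   <
      [1,2] "on" : PP\S
      [2,4] PP\(PP\S)   <
        [2,3] "in" : NP
        [3,4] "which" : (PP\(PP\S))\NP
  [4,8] S\PP   <B
    [4,5] "map" : S\PP
    [5,8] S\S   <B
      [5,6] "river" : NP\S
      [6,8] S\NP   <
        [6,7] "ate" : N
        [7,8] "under" : (S\NP)\N

PP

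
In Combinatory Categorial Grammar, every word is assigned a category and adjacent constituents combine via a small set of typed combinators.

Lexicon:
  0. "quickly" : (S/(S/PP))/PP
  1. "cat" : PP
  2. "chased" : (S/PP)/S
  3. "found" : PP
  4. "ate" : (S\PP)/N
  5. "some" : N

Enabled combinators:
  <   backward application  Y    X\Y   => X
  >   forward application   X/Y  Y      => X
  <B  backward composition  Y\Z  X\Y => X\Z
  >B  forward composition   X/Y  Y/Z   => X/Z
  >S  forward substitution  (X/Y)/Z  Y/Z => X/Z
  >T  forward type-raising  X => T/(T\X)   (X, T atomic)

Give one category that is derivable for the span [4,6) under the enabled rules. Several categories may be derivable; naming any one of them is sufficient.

S\PP

[0,6] S   >
  [0,2] S/(S/PP)   >
    [0,1] "quickly" : (S/(S/PP))/PP
    [1,2] "cat" : PP
  [2,6] S/PP   >
    [2,3] "chased" : (S/PP)/S
    [3,6] S   <
      [3,4] "found" : PP
      [4,6] S\PP   >
        [4,5] "ate" : (S\PP)/N
        [5,6] "some" : N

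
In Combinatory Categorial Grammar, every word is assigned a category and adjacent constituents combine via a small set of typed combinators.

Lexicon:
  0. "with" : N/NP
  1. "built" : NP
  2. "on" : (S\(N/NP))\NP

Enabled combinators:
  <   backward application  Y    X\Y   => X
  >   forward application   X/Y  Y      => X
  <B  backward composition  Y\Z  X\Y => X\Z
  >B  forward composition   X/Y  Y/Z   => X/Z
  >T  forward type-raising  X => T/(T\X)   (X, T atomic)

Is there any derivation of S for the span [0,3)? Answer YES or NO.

[0,3] S   <
  [0,1] "with" : N/NP
  [1,3] S\(N/NP)   <
    [1,2] "built" : NP
    [2,3] "on" : (S\(N/NP))\NP

YES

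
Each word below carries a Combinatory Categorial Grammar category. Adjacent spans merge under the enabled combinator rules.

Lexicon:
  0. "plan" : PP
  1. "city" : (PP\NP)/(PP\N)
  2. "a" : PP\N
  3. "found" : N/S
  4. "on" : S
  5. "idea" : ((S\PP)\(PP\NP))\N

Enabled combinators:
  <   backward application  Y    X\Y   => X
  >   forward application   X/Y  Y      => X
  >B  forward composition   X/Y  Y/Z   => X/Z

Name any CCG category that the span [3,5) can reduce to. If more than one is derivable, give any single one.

N

[0,6] S   <
  [0,1] "plan" : PP
  [1,6] S\PP   <
    [1,3] PP\NP   >
      [1,2] "city" : (PP\NP)/(PP\N)
      [2,3] "a" : PP\N
    [3,6] (S\PP)\(PP\NP)   <
      [3,5] N   >
        [3,4] "found" : N/S
        [4,5] "on" : S
      [5,6] "idea" : ((S\PP)\(PP\NP))\N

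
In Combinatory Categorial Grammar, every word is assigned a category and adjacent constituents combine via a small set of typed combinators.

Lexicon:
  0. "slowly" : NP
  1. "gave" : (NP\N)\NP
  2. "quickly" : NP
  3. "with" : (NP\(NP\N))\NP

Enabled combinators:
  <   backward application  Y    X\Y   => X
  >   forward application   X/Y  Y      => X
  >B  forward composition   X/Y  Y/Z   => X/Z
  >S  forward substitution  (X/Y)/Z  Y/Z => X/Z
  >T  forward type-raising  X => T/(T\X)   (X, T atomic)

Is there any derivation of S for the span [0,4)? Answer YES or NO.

NP (NP\N)\NP NP (NP\(NP\N))\NP
CKY chart[0,4] = {N/(N\NP), NP, NP/(NP\NP), PP/(PP\NP), S/(S\NP)}; S ∉ chart

NO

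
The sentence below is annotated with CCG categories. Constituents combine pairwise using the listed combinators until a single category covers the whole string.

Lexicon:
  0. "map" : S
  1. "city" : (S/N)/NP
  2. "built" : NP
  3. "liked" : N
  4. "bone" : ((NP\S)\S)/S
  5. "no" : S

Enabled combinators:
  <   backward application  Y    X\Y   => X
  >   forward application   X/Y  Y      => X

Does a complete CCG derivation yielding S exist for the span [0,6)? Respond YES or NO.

NO

S (S/N)/NP NP N ((NP\S)\S)/S S
CKY chart[0,6] = {NP}; S ∉ chart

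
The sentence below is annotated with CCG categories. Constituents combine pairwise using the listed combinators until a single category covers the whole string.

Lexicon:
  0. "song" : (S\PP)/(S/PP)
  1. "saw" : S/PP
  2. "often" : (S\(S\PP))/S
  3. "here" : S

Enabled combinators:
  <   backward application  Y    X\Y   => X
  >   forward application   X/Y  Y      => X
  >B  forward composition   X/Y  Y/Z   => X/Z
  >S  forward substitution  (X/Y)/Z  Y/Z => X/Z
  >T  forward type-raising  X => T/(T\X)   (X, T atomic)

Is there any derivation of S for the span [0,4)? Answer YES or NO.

[0,4] S   <
  [0,2] S\PP   >
    [0,1] "song" : (S\PP)/(S/PP)
    [1,2] "saw" : S/PP
  [2,4] S\(S\PP)   >
    [2,3] "often" : (S\(S\PP))/S
    [3,4] "here" : S

YES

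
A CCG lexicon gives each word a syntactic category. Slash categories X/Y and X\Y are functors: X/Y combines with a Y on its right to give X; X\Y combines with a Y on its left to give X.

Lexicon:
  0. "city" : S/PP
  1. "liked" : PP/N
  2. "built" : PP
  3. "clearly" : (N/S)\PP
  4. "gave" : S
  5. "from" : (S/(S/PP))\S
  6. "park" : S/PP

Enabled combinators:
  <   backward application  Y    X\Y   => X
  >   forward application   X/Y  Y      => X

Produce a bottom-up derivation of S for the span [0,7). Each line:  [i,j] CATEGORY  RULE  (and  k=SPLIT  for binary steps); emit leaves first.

[0,7] S   >
  [0,1] "city" : S/PP
  [1,7] PP   >
    [1,2] "liked" : PP/N
    [2,7] N   >
      [2,4] N/S   <
        [2,3] "built" : PP
        [3,4] "clearly" : (N/S)\PP
      [4,7] S   >
        [4,6] S/(S/PP)   <
          [4,5] "gave" : S
          [5,6] "from" : (S/(S/PP))\S
        [6,7] "park" : S/PP

[0,1] S/PP  lex  "city"
[1,2] PP/N  lex  "liked"
[2,3] PP  lex  "built"
[3,4] (N/S)\PP  lex  "clearly"
[2,4] N/S  <  k=3
[4,5] S  lex  "gave"
[5,6] (S/(S/PP))\S  lex  "from"
[4,6] S/(S/PP)  <  k=5
[6,7] S/PP  lex  "park"
[4,7] S  >  k=6
[2,7] N  >  k=4
[1,7] PP  >  k=2
[0,7] S  >  k=1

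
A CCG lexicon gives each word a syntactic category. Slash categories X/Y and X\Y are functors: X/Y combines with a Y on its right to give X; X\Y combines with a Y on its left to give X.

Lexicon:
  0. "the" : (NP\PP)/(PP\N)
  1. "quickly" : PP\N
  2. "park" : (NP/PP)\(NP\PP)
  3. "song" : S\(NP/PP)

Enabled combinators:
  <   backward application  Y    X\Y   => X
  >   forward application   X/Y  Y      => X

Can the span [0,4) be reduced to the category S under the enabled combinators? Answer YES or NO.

[0,4] S   <
  [0,3] NP/PP   <
    [0,2] NP\PP   >
      [0,1] "the" : (NP\PP)/(PP\N)
      [1,2] "quickly" : PP\N
    [2,3] "park" : (NP/PP)\(NP\PP)
  [3,4] "song" : S\(NP/PP)

YES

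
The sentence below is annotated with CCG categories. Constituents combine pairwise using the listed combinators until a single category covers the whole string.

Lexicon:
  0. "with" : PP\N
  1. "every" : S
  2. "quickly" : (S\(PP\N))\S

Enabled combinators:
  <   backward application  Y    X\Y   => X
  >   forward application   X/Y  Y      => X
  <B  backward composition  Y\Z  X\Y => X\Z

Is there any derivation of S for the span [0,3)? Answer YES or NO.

[0,3] S   <
  [0,1] "with" : PP\N
  [1,3] S\(PP\N)   <
    [1,2] "every" : S
    [2,3] "quickly" : (S\(PP\N))\S

YES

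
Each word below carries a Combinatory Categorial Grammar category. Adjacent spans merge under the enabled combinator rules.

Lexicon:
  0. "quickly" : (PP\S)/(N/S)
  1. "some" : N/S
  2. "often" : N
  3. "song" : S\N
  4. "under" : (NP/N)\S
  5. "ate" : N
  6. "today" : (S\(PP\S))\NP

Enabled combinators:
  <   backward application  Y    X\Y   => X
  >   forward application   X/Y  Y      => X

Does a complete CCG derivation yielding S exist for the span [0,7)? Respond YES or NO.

YES

[0,7] S   <
  [0,2] PP\S   >
    [0,1] "quickly" : (PP\S)/(N/S)
    [1,2] "some" : N/S
  [2,7] S\(PP\S)   <
    [2,6] NP   >
      [2,5] NP/N   <
        [2,4] S   <
          [2,3] "often" : N
          [3,4] "song" : S\N
        [4,5] "under" : (NP/N)\S
      [5,6] "ate" : N
    [6,7] "today" : (S\(PP\S))\NP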